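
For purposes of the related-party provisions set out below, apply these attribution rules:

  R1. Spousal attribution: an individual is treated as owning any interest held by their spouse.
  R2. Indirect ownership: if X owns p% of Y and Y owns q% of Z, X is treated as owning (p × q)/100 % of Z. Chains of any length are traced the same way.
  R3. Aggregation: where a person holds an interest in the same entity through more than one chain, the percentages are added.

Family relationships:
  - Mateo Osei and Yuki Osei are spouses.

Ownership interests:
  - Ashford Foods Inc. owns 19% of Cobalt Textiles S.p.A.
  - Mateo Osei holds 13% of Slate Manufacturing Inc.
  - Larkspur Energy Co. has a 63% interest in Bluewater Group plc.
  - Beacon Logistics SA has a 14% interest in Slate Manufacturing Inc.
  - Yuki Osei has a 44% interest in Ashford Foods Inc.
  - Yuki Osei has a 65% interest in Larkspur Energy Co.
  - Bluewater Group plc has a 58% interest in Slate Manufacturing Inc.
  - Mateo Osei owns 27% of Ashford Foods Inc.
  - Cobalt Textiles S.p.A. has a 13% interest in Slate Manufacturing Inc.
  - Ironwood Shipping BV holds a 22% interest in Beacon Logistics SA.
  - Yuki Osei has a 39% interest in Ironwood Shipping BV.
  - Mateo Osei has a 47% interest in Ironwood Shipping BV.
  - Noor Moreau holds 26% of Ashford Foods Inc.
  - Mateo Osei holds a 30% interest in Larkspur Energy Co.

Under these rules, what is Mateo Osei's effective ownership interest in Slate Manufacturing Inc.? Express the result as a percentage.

By spousal attribution (R1), Mateo Osei is treated as also owning Yuki Osei's interest in Ashford Foods Inc, giving 27% + 44% = 71%.
By spousal attribution (R1), Mateo Osei is treated as also owning Yuki Osei's interest in Larkspur Energy Co, giving 30% + 65% = 95%.
By spousal attribution (R1), Mateo Osei is treated as also owning Yuki Osei's interest in Ironwood Shipping BV, giving 47% + 39% = 86%.
Chain via Ashford Foods Inc. → Cobalt Textiles S.p.A. (R2): 71% × 19% × 13% = 1.7537% of Slate Manufacturing Inc.
Chain via Larkspur Energy Co. → Bluewater Group plc (R2): 95% × 63% × 58% = 34.713% of Slate Manufacturing Inc.
Chain via Ironwood Shipping BV → Beacon Logistics SA (R2): 86% × 22% × 14% = 2.6488% of Slate Manufacturing Inc.
Direct interest in Slate Manufacturing Inc: 13%.
Aggregating (R3): 1.7537% + 34.713% + 2.6488% + 13% = 52.1155%.

52.1155%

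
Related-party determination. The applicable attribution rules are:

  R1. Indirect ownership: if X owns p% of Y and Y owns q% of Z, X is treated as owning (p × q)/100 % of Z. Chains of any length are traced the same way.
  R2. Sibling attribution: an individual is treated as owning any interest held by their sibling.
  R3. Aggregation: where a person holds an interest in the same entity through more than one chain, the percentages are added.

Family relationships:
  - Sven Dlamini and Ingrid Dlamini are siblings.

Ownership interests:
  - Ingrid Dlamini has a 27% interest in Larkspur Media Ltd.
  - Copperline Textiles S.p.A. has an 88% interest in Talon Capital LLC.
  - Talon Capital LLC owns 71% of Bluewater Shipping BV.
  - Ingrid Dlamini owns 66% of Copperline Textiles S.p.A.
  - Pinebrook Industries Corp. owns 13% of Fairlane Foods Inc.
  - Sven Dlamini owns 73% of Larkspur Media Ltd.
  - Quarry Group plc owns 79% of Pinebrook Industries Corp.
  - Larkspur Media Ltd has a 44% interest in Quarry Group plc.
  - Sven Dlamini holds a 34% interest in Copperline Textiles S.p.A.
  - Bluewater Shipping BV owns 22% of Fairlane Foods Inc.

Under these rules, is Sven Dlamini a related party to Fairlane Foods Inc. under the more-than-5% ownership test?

By sibling attribution (R2), Sven Dlamini is treated as also owning Ingrid Dlamini's interest in Copperline Textiles S.p.A, giving 34% + 66% = 100%.
By sibling attribution (R2), Sven Dlamini is treated as also owning Ingrid Dlamini's interest in Larkspur Media Ltd, giving 73% + 27% = 100%.
Chain via Copperline Textiles S.p.A. → Talon Capital LLC → Bluewater Shipping BV (R1): 100% × 88% × 71% × 22% = 13.7456% of Fairlane Foods Inc.
Chain via Larkspur Media Ltd → Quarry Group plc → Pinebrook Industries Corp. (R1): 100% × 44% × 79% × 13% = 4.5188% of Fairlane Foods Inc.
Aggregating (R3): 13.7456% + 4.5188% = 18.2644%.
18.2644% exceeds the 5% threshold, so Sven is a related party to Fairlane Foods Inc.

Yes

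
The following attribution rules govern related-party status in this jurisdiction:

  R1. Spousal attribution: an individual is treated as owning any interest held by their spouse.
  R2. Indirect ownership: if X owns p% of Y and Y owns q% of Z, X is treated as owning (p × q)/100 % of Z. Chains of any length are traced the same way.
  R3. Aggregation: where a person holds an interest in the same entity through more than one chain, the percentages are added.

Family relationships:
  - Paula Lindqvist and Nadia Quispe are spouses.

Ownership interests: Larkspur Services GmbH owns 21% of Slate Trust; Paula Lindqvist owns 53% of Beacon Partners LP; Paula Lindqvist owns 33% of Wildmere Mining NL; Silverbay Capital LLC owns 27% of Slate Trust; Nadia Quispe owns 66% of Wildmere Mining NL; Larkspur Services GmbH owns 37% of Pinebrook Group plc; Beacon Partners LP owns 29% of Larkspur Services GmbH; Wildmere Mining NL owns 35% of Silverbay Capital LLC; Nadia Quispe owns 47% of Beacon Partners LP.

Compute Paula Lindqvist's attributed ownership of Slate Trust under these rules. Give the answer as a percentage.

15.4455%

By spousal attribution (R1), Paula Lindqvist is treated as also owning Nadia Quispe's interest in Beacon Partners LP, giving 53% + 47% = 100%.
By spousal attribution (R1), Paula Lindqvist is treated as also owning Nadia Quispe's interest in Wildmere Mining NL, giving 33% + 66% = 99%.
Chain via Beacon Partners LP → Larkspur Services GmbH (R2): 100% × 29% × 21% = 6.09% of Slate Trust.
Chain via Wildmere Mining NL → Silverbay Capital LLC (R2): 99% × 35% × 27% = 9.3555% of Slate Trust.
Aggregating (R3): 6.09% + 9.3555% = 15.4455%.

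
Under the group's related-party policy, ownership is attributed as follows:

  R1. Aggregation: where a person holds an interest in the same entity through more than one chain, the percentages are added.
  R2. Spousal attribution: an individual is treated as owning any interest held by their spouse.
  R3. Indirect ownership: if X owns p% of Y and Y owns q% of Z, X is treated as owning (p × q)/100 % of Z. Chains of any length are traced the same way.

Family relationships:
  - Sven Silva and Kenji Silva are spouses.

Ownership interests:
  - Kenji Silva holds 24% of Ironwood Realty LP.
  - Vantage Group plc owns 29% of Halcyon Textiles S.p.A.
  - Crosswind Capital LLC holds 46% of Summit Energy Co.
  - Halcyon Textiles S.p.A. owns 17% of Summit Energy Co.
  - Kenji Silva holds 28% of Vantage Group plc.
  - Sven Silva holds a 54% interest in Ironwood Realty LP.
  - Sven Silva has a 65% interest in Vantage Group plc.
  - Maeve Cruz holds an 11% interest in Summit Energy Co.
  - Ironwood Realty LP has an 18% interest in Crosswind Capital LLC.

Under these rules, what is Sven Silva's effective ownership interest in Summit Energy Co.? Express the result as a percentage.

11.0433%

By spousal attribution (R2), Sven Silva is treated as also owning Kenji Silva's interest in Ironwood Realty LP, giving 54% + 24% = 78%.
By spousal attribution (R2), Sven Silva is treated as also owning Kenji Silva's interest in Vantage Group plc, giving 65% + 28% = 93%.
Chain via Ironwood Realty LP → Crosswind Capital LLC (R3): 78% × 18% × 46% = 6.4584% of Summit Energy Co.
Chain via Vantage Group plc → Halcyon Textiles S.p.A. (R3): 93% × 29% × 17% = 4.5849% of Summit Energy Co.
Aggregating (R1): 6.4584% + 4.5849% = 11.0433%.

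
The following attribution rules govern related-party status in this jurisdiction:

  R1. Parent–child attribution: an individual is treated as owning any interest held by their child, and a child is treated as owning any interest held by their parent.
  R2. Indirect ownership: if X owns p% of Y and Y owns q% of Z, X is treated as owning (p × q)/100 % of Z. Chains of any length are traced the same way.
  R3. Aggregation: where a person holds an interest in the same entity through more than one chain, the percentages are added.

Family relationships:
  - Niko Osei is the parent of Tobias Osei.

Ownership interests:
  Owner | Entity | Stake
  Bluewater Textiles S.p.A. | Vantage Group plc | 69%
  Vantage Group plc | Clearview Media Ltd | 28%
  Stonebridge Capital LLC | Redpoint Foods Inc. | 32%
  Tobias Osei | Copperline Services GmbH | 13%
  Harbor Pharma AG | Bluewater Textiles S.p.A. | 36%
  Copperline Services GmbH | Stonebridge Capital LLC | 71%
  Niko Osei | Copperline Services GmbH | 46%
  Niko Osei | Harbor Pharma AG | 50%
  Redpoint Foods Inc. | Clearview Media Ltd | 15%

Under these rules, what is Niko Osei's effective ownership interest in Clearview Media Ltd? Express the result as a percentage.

By parent–child attribution (R1), Niko Osei is treated as also owning Tobias Osei's interest in Copperline Services GmbH, giving 46% + 13% = 59%.
Chain via Harbor Pharma AG → Bluewater Textiles S.p.A. → Vantage Group plc (R2): 50% × 36% × 69% × 28% = 3.4776% of Clearview Media Ltd.
Chain via Copperline Services GmbH → Stonebridge Capital LLC → Redpoint Foods Inc. (R2): 59% × 71% × 32% × 15% = 2.01072% of Clearview Media Ltd.
Aggregating (R3): 3.4776% + 2.01072% = 5.48832%.

5.48832%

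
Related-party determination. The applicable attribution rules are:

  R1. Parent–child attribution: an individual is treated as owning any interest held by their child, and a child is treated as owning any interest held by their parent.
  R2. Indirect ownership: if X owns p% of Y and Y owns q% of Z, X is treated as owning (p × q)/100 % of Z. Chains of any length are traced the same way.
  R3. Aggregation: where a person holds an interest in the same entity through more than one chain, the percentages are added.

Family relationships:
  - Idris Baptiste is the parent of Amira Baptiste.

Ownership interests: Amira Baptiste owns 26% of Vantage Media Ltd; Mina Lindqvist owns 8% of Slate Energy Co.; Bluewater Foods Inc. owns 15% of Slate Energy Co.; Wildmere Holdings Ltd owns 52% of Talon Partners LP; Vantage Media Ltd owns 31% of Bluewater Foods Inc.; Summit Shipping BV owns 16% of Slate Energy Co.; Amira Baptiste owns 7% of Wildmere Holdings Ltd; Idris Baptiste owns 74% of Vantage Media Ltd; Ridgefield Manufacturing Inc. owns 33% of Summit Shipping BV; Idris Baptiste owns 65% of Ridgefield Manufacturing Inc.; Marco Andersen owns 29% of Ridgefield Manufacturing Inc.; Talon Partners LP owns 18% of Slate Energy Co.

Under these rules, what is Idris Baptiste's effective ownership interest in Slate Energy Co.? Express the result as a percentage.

By parent–child attribution (R1), Idris Baptiste is treated as also owning Amira Baptiste's interest in Vantage Media Ltd, giving 74% + 26% = 100%.
By parent–child attribution (R1), Idris Baptiste is treated as owning Amira Baptiste's 7% interest in Wildmere Holdings Ltd.
Chain via Ridgefield Manufacturing Inc. → Summit Shipping BV (R2): 65% × 33% × 16% = 3.432% of Slate Energy Co.
Chain via Vantage Media Ltd → Bluewater Foods Inc. (R2): 100% × 31% × 15% = 4.65% of Slate Energy Co.
Chain via Wildmere Holdings Ltd → Talon Partners LP (R2): 7% × 52% × 18% = 0.6552% of Slate Energy Co.
Aggregating (R3): 3.432% + 4.65% + 0.6552% = 8.7372%.

8.7372%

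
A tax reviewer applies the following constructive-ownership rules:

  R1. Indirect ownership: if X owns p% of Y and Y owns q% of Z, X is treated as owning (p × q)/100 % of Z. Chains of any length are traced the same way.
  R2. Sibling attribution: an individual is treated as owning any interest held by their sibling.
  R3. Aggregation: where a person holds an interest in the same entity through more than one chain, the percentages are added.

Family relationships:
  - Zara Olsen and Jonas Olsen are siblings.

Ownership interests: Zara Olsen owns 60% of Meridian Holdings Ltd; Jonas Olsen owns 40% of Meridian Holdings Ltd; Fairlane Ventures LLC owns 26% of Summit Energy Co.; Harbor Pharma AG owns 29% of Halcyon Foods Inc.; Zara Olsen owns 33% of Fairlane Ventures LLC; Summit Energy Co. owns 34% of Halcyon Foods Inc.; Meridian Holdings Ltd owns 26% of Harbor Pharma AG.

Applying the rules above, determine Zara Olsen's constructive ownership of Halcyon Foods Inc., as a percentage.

By sibling attribution (R2), Zara Olsen is treated as also owning Jonas Olsen's interest in Meridian Holdings Ltd, giving 60% + 40% = 100%.
Chain via Fairlane Ventures LLC → Summit Energy Co. (R1): 33% × 26% × 34% = 2.9172% of Halcyon Foods Inc.
Chain via Meridian Holdings Ltd → Harbor Pharma AG (R1): 100% × 26% × 29% = 7.54% of Halcyon Foods Inc.
Aggregating (R3): 2.9172% + 7.54% = 10.4572%.

10.4572%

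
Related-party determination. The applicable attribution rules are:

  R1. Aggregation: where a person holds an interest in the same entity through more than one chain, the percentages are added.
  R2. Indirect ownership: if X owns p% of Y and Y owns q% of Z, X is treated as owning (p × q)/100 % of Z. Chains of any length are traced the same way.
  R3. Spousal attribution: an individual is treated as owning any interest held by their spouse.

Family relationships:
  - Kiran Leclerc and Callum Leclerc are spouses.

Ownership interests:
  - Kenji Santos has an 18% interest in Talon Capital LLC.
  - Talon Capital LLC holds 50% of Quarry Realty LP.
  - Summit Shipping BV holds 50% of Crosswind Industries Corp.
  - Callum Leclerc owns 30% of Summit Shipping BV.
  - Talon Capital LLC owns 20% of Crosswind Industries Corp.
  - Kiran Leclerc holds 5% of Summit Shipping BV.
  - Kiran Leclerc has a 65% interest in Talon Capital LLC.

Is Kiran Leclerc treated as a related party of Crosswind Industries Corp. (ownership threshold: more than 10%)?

Yes

By spousal attribution (R3), Kiran Leclerc is treated as also owning Callum Leclerc's interest in Summit Shipping BV, giving 5% + 30% = 35%.
Chain via Summit Shipping BV (R2): 35% × 50% = 17.5% of Crosswind Industries Corp.
Chain via Talon Capital LLC (R2): 65% × 20% = 13% of Crosswind Industries Corp.
Aggregating (R1): 17.5% + 13% = 30.5%.
30.5% exceeds the 10% threshold, so Kiran is a related party to Crosswind Industries Corp.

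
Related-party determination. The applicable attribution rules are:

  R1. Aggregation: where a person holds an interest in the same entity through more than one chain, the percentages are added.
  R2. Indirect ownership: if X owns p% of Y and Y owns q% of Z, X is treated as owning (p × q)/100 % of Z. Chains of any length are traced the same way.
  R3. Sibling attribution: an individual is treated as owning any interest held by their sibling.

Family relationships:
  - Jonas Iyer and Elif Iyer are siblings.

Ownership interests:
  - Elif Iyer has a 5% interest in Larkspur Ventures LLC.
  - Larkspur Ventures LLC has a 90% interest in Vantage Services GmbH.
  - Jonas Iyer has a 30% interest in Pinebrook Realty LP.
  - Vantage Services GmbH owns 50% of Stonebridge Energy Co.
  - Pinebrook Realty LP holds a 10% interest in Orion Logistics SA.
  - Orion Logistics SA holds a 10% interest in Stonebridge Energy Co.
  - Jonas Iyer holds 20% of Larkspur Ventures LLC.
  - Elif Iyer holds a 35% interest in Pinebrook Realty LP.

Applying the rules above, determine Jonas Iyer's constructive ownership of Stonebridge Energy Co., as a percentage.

By sibling attribution (R3), Jonas Iyer is treated as also owning Elif Iyer's interest in Larkspur Ventures LLC, giving 20% + 5% = 25%.
By sibling attribution (R3), Jonas Iyer is treated as also owning Elif Iyer's interest in Pinebrook Realty LP, giving 30% + 35% = 65%.
Chain via Larkspur Ventures LLC → Vantage Services GmbH (R2): 25% × 90% × 50% = 11.25% of Stonebridge Energy Co.
Chain via Pinebrook Realty LP → Orion Logistics SA (R2): 65% × 10% × 10% = 0.65% of Stonebridge Energy Co.
Aggregating (R1): 11.25% + 0.65% = 11.9%.

11.9%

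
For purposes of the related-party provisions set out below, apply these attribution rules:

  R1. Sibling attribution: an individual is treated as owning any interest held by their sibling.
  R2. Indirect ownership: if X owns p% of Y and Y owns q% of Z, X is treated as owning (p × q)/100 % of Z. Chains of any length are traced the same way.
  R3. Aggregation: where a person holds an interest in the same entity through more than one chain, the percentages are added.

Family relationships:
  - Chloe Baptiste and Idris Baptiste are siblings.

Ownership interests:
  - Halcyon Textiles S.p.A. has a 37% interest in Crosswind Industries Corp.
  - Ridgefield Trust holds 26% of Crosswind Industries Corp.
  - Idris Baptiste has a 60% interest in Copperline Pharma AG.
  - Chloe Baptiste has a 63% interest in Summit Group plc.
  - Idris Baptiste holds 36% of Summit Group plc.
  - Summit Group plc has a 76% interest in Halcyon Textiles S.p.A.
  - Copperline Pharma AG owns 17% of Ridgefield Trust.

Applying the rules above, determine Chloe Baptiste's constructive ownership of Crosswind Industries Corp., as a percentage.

By sibling attribution (R1), Chloe Baptiste is treated as also owning Idris Baptiste's interest in Summit Group plc, giving 63% + 36% = 99%.
By sibling attribution (R1), Chloe Baptiste is treated as owning Idris Baptiste's 60% interest in Copperline Pharma AG.
Chain via Summit Group plc → Halcyon Textiles S.p.A. (R2): 99% × 76% × 37% = 27.8388% of Crosswind Industries Corp.
Chain via Copperline Pharma AG → Ridgefield Trust (R2): 60% × 17% × 26% = 2.652% of Crosswind Industries Corp.
Aggregating (R3): 27.8388% + 2.652% = 30.4908%.

30.4908%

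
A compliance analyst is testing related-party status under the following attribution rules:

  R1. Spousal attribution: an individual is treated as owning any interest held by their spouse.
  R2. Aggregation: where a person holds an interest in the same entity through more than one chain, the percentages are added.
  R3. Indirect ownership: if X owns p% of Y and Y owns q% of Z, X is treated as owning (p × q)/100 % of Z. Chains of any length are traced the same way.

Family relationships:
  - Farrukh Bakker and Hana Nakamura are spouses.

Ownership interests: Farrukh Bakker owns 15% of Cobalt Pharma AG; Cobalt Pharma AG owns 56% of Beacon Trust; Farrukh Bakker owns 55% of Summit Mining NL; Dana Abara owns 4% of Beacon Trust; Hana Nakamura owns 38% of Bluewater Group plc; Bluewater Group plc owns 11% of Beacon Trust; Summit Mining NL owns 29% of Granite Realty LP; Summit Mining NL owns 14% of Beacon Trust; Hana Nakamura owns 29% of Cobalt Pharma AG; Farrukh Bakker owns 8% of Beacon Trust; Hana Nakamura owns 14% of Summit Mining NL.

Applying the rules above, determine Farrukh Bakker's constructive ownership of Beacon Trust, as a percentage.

By spousal attribution (R1), Farrukh Bakker is treated as also owning Hana Nakamura's interest in Cobalt Pharma AG, giving 15% + 29% = 44%.
By spousal attribution (R1), Farrukh Bakker is treated as also owning Hana Nakamura's interest in Summit Mining NL, giving 55% + 14% = 69%.
By spousal attribution (R1), Farrukh Bakker is treated as owning Hana Nakamura's 38% interest in Bluewater Group plc.
Chain via Cobalt Pharma AG (R3): 44% × 56% = 24.64% of Beacon Trust.
Chain via Summit Mining NL (R3): 69% × 14% = 9.66% of Beacon Trust.
Direct interest in Beacon Trust: 8%.
Chain via Bluewater Group plc (R3): 38% × 11% = 4.18% of Beacon Trust.
Aggregating (R2): 24.64% + 9.66% + 8% + 4.18% = 46.48%.

46.48%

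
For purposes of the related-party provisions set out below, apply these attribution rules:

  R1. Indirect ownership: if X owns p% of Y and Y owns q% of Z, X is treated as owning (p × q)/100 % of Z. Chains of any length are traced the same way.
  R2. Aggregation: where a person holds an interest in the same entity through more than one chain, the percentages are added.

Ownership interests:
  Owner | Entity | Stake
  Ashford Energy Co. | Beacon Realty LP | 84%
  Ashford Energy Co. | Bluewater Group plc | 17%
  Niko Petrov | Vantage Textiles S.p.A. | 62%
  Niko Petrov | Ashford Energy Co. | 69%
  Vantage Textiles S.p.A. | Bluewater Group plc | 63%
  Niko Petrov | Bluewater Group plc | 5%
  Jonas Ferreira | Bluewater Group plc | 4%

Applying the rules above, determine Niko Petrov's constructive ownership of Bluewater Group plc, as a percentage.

Chain via Ashford Energy Co. (R1): 69% × 17% = 11.73% of Bluewater Group plc.
Chain via Vantage Textiles S.p.A. (R1): 62% × 63% = 39.06% of Bluewater Group plc.
Direct interest in Bluewater Group plc: 5%.
Aggregating (R2): 11.73% + 39.06% + 5% = 55.79%.

55.79%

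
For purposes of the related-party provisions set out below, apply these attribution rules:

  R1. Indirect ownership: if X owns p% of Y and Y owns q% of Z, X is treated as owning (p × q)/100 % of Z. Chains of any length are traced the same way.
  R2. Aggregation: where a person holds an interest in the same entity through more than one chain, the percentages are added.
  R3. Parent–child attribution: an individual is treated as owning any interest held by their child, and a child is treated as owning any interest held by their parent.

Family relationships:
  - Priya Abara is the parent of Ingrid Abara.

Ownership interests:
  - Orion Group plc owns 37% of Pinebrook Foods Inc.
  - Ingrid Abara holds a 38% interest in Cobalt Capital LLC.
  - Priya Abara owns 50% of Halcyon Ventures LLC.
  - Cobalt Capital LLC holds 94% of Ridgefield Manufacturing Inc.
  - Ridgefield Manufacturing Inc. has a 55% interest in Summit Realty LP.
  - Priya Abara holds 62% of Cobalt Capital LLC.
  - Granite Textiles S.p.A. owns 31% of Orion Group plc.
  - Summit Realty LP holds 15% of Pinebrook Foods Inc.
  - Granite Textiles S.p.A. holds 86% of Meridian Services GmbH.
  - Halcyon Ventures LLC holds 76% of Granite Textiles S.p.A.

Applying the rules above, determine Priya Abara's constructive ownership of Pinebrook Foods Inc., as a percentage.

12.1136%

By parent–child attribution (R3), Priya Abara is treated as also owning Ingrid Abara's interest in Cobalt Capital LLC, giving 62% + 38% = 100%.
Chain via Halcyon Ventures LLC → Granite Textiles S.p.A. → Orion Group plc (R1): 50% × 76% × 31% × 37% = 4.3586% of Pinebrook Foods Inc.
Chain via Cobalt Capital LLC → Ridgefield Manufacturing Inc. → Summit Realty LP (R1): 100% × 94% × 55% × 15% = 7.755% of Pinebrook Foods Inc.
Aggregating (R2): 4.3586% + 7.755% = 12.1136%.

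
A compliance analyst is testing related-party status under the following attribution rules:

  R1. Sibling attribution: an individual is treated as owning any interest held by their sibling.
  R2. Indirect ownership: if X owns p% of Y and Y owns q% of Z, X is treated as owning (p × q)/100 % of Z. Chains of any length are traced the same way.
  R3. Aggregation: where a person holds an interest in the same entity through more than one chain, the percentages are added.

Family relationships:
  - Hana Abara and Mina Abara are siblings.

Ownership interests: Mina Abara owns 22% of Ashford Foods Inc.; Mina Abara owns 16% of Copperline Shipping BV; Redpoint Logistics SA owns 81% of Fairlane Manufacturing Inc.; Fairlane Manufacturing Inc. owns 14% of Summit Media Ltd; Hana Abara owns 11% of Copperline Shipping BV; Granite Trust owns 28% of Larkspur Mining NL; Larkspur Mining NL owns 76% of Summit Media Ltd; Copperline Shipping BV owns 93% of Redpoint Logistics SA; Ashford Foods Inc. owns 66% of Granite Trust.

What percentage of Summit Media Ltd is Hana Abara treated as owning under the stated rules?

5.93733%

By sibling attribution (R1), Hana Abara is treated as also owning Mina Abara's interest in Copperline Shipping BV, giving 11% + 16% = 27%.
By sibling attribution (R1), Hana Abara is treated as owning Mina Abara's 22% interest in Ashford Foods Inc.
Chain via Copperline Shipping BV → Redpoint Logistics SA → Fairlane Manufacturing Inc. (R2): 27% × 93% × 81% × 14% = 2.847474% of Summit Media Ltd.
Chain via Ashford Foods Inc. → Granite Trust → Larkspur Mining NL (R2): 22% × 66% × 28% × 76% = 3.089856% of Summit Media Ltd.
Aggregating (R3): 2.847474% + 3.089856% = 5.93733%.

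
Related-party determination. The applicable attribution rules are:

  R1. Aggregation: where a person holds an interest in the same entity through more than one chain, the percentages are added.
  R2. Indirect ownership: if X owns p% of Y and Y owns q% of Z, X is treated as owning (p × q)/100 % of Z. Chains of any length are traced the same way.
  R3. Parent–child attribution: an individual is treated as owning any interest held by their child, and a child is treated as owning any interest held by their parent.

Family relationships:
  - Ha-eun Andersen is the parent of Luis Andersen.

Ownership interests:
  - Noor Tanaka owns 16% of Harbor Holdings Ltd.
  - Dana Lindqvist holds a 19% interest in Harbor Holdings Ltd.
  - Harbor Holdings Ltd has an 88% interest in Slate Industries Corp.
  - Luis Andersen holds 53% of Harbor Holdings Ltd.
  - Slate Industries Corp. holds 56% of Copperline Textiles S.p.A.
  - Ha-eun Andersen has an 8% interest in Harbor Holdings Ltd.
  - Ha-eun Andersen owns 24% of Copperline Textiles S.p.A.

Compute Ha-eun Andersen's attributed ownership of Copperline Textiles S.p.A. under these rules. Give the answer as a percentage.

54.0608%

By parent–child attribution (R3), Ha-eun Andersen is treated as also owning Luis Andersen's interest in Harbor Holdings Ltd, giving 8% + 53% = 61%.
Chain via Harbor Holdings Ltd → Slate Industries Corp. (R2): 61% × 88% × 56% = 30.0608% of Copperline Textiles S.p.A.
Direct interest in Copperline Textiles S.p.A: 24%.
Aggregating (R1): 30.0608% + 24% = 54.0608%.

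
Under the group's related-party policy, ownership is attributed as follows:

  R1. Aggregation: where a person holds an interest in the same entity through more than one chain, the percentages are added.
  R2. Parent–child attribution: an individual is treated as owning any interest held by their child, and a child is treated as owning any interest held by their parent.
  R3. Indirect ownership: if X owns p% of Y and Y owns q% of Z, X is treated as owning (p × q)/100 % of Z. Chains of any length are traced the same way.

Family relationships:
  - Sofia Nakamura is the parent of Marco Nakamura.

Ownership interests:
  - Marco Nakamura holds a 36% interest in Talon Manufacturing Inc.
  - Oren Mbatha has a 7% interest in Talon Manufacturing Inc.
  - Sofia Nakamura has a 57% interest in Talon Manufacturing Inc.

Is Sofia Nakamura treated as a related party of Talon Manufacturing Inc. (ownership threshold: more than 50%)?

Yes

By parent–child attribution (R2), Sofia Nakamura is treated as also owning Marco Nakamura's interest in Talon Manufacturing Inc, giving 57% + 36% = 93%.
Direct interest in Talon Manufacturing Inc: 93%.
93% exceeds the 50% threshold, so Sofia is a related party to Talon Manufacturing Inc.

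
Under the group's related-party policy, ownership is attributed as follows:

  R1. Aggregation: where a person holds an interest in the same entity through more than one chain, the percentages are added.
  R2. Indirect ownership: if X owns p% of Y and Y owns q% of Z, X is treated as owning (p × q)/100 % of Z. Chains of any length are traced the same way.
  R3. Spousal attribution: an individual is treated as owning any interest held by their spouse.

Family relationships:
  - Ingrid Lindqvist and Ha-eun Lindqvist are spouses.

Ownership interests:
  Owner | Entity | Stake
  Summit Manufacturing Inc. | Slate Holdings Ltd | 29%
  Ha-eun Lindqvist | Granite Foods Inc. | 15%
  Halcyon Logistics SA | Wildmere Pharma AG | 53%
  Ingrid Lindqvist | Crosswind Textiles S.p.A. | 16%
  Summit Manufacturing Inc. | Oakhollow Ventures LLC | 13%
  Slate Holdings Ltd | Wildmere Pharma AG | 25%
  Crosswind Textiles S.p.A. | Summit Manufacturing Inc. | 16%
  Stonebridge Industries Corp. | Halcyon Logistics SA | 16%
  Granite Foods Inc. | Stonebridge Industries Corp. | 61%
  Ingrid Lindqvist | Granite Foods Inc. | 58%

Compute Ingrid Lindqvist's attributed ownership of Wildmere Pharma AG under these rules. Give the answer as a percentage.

3.961744%

By spousal attribution (R3), Ingrid Lindqvist is treated as also owning Ha-eun Lindqvist's interest in Granite Foods Inc, giving 58% + 15% = 73%.
Chain via Granite Foods Inc. → Stonebridge Industries Corp. → Halcyon Logistics SA (R2): 73% × 61% × 16% × 53% = 3.776144% of Wildmere Pharma AG.
Chain via Crosswind Textiles S.p.A. → Summit Manufacturing Inc. → Slate Holdings Ltd (R2): 16% × 16% × 29% × 25% = 0.1856% of Wildmere Pharma AG.
Aggregating (R1): 3.776144% + 0.1856% = 3.961744%.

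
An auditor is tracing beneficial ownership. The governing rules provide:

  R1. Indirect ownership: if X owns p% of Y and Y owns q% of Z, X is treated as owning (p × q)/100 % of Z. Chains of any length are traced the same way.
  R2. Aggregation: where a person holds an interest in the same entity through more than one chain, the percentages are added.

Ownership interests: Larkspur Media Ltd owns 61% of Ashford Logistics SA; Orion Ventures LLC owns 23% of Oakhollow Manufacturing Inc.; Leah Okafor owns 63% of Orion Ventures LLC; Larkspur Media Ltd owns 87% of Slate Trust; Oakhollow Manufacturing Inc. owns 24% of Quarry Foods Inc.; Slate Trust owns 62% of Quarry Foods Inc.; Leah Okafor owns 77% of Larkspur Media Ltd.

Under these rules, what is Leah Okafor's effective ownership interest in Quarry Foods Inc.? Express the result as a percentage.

45.0114%

Chain via Larkspur Media Ltd → Slate Trust (R1): 77% × 87% × 62% = 41.5338% of Quarry Foods Inc.
Chain via Orion Ventures LLC → Oakhollow Manufacturing Inc. (R1): 63% × 23% × 24% = 3.4776% of Quarry Foods Inc.
Aggregating (R2): 41.5338% + 3.4776% = 45.0114%.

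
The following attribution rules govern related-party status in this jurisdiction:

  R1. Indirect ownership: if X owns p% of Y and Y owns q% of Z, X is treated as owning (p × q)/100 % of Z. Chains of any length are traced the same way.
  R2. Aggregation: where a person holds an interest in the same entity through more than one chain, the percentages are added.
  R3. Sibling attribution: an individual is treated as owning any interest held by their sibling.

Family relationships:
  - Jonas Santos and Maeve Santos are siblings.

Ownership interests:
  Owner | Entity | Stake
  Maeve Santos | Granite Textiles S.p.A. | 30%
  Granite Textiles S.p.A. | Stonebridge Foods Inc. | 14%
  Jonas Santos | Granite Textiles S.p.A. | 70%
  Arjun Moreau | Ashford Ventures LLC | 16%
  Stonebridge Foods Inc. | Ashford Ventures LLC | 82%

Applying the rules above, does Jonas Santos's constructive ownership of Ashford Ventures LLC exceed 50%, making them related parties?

By sibling attribution (R3), Jonas Santos is treated as also owning Maeve Santos's interest in Granite Textiles S.p.A, giving 70% + 30% = 100%.
Chain via Granite Textiles S.p.A. → Stonebridge Foods Inc. (R1): 100% × 14% × 82% = 11.48% of Ashford Ventures LLC.
11.48% does not exceed the 50% threshold, so Jonas is not a related party to Ashford Ventures LLC.

No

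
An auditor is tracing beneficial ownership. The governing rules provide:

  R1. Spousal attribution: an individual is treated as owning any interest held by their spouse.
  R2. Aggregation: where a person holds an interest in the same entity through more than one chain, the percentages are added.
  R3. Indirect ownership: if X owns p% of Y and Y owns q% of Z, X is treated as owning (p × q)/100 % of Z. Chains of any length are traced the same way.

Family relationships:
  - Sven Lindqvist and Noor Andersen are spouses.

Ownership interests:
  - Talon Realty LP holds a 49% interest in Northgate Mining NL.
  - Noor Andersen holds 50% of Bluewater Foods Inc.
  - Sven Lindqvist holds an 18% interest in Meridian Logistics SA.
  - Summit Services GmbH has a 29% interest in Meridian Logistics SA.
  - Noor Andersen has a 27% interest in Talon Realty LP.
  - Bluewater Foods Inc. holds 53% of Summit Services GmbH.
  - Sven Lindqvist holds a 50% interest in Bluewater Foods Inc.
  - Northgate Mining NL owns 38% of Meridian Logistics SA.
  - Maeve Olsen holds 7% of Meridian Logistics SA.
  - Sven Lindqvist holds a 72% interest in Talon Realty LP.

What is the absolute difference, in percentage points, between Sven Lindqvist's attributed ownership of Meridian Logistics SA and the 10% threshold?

By spousal attribution (R1), Sven Lindqvist is treated as also owning Noor Andersen's interest in Talon Realty LP, giving 72% + 27% = 99%.
By spousal attribution (R1), Sven Lindqvist is treated as also owning Noor Andersen's interest in Bluewater Foods Inc, giving 50% + 50% = 100%.
Chain via Talon Realty LP → Northgate Mining NL (R3): 99% × 49% × 38% = 18.4338% of Meridian Logistics SA.
Chain via Bluewater Foods Inc. → Summit Services GmbH (R3): 100% × 53% × 29% = 15.37% of Meridian Logistics SA.
Direct interest in Meridian Logistics SA: 18%.
Aggregating (R2): 18.4338% + 15.37% + 18% = 51.8038%.
51.8038% exceeds the 10% threshold by 41.8038 percentage points.

41.8038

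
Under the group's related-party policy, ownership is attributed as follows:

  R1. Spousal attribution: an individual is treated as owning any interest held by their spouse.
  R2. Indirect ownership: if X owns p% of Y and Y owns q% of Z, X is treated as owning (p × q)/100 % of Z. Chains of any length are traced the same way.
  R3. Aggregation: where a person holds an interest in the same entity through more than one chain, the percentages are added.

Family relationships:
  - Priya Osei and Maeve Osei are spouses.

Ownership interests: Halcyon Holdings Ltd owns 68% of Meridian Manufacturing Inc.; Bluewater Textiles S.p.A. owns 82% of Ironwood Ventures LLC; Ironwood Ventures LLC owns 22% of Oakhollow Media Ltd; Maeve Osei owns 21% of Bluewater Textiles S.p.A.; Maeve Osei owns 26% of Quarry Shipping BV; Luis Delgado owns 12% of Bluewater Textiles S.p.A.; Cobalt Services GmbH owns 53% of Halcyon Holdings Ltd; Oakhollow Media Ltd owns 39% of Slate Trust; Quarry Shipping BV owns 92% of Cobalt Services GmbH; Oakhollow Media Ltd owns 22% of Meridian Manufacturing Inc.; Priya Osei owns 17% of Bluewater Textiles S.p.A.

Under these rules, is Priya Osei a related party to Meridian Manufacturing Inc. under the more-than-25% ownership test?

By spousal attribution (R1), Priya Osei is treated as also owning Maeve Osei's interest in Bluewater Textiles S.p.A, giving 17% + 21% = 38%.
By spousal attribution (R1), Priya Osei is treated as owning Maeve Osei's 26% interest in Quarry Shipping BV.
Chain via Bluewater Textiles S.p.A. → Ironwood Ventures LLC → Oakhollow Media Ltd (R2): 38% × 82% × 22% × 22% = 1.508144% of Meridian Manufacturing Inc.
Chain via Quarry Shipping BV → Cobalt Services GmbH → Halcyon Holdings Ltd (R2): 26% × 92% × 53% × 68% = 8.620768% of Meridian Manufacturing Inc.
Aggregating (R3): 1.508144% + 8.620768% = 10.128912%.
10.128912% does not exceed the 25% threshold, so Priya is not a related party to Meridian Manufacturing Inc.

No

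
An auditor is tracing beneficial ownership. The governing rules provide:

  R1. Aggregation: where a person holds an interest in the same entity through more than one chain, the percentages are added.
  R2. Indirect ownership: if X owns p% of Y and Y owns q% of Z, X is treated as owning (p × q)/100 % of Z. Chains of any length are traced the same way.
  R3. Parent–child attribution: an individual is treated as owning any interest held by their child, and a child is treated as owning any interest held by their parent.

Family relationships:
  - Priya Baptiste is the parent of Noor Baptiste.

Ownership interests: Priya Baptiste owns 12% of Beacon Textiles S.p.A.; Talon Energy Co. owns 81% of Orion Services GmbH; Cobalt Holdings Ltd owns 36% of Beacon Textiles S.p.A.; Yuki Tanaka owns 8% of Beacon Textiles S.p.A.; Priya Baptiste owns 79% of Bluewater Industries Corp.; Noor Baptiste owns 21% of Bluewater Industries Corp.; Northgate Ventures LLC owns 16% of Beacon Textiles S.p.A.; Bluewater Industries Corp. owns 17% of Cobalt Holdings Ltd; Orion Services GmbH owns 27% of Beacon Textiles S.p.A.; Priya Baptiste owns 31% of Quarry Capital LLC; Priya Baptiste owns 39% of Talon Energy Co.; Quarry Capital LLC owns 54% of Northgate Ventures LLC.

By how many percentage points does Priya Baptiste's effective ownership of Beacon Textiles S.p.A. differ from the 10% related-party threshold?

19.3277

By parent–child attribution (R3), Priya Baptiste is treated as also owning Noor Baptiste's interest in Bluewater Industries Corp, giving 79% + 21% = 100%.
Chain via Bluewater Industries Corp. → Cobalt Holdings Ltd (R2): 100% × 17% × 36% = 6.12% of Beacon Textiles S.p.A.
Chain via Quarry Capital LLC → Northgate Ventures LLC (R2): 31% × 54% × 16% = 2.6784% of Beacon Textiles S.p.A.
Chain via Talon Energy Co. → Orion Services GmbH (R2): 39% × 81% × 27% = 8.5293% of Beacon Textiles S.p.A.
Direct interest in Beacon Textiles S.p.A: 12%.
Aggregating (R1): 6.12% + 2.6784% + 8.5293% + 12% = 29.3277%.
29.3277% exceeds the 10% threshold by 19.3277 percentage points.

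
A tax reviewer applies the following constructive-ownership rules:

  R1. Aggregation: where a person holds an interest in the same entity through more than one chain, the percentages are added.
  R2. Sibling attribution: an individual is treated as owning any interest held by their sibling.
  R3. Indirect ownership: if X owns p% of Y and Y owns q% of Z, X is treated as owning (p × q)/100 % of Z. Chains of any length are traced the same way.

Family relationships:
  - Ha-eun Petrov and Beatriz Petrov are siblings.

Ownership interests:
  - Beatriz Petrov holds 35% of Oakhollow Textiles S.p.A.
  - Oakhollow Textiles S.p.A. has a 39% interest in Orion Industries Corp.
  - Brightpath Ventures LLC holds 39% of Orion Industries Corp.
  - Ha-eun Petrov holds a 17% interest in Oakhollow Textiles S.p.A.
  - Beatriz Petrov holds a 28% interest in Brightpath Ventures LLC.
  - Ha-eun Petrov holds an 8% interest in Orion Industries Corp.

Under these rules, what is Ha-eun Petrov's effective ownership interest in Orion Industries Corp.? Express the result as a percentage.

By sibling attribution (R2), Ha-eun Petrov is treated as also owning Beatriz Petrov's interest in Oakhollow Textiles S.p.A, giving 17% + 35% = 52%.
By sibling attribution (R2), Ha-eun Petrov is treated as owning Beatriz Petrov's 28% interest in Brightpath Ventures LLC.
Chain via Oakhollow Textiles S.p.A. (R3): 52% × 39% = 20.28% of Orion Industries Corp.
Direct interest in Orion Industries Corp: 8%.
Chain via Brightpath Ventures LLC (R3): 28% × 39% = 10.92% of Orion Industries Corp.
Aggregating (R1): 20.28% + 8% + 10.92% = 39.2%.

39.2%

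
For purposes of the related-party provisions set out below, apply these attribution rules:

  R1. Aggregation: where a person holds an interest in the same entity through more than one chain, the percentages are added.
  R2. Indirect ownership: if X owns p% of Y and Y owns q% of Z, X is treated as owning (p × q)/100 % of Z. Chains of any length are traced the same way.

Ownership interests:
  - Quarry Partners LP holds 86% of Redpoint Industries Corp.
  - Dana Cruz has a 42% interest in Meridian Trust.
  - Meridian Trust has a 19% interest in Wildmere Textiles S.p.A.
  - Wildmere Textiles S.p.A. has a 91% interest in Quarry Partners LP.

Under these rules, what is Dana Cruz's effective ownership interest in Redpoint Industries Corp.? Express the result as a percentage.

Chain via Meridian Trust → Wildmere Textiles S.p.A. → Quarry Partners LP (R2): 42% × 19% × 91% × 86% = 6.245148% of Redpoint Industries Corp.

6.245148%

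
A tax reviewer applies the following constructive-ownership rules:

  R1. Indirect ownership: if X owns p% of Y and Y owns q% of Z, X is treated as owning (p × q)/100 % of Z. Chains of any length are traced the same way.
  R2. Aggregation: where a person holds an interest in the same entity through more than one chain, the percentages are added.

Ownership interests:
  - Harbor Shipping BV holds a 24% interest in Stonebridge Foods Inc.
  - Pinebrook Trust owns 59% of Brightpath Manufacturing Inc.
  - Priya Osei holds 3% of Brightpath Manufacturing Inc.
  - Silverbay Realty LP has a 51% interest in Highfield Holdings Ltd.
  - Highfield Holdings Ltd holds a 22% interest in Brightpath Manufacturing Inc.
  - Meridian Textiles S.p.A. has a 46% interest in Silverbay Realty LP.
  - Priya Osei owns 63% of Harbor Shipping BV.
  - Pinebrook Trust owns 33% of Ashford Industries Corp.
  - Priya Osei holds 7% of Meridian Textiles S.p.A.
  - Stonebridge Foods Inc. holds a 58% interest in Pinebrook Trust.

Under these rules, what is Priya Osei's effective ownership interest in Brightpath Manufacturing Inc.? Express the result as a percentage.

Chain via Meridian Textiles S.p.A. → Silverbay Realty LP → Highfield Holdings Ltd (R1): 7% × 46% × 51% × 22% = 0.361284% of Brightpath Manufacturing Inc.
Chain via Harbor Shipping BV → Stonebridge Foods Inc. → Pinebrook Trust (R1): 63% × 24% × 58% × 59% = 5.174064% of Brightpath Manufacturing Inc.
Direct interest in Brightpath Manufacturing Inc: 3%.
Aggregating (R2): 0.361284% + 5.174064% + 3% = 8.535348%.

8.535348%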